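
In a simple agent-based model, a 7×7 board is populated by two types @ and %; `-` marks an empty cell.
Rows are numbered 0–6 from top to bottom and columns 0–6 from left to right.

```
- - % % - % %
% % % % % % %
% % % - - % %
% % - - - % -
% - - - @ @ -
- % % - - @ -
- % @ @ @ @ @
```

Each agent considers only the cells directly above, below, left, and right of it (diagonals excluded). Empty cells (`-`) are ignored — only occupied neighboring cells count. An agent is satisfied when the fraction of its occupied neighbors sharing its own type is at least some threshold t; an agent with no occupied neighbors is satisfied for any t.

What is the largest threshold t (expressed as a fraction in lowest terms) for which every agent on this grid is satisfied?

(0,2)% 2/2
(0,3)% 2/2
(0,5)% 2/2
(0,6)% 2/2
(1,0)% 2/2
(1,1)% 3/3
(1,2)% 4/4
(1,3)% 3/3
(1,4)% 2/2
(1,5)% 4/4
(1,6)% 3/3
(2,0)% 3/3
(2,1)% 4/4
(2,2)% 2/2
(2,5)% 3/3
(2,6)% 2/2
(3,0)% 3/3
(3,1)% 2/2
(3,5)% 1/2
(4,0)% 1/1
(4,4)@ 1/1
(4,5)@ 2/3
(5,1)% 2/2
(5,2)% 1/2
(5,5)@ 2/2
(6,1)% 1/2
(6,2)@ 1/3
(6,3)@ 2/2
(6,4)@ 2/2
(6,5)@ 3/3
(6,6)@ 1/1
The smallest same-type fraction is 1/3 at (6,2), which reduces to 1/3. Any threshold above that leaves this agent unsatisfied.

1/3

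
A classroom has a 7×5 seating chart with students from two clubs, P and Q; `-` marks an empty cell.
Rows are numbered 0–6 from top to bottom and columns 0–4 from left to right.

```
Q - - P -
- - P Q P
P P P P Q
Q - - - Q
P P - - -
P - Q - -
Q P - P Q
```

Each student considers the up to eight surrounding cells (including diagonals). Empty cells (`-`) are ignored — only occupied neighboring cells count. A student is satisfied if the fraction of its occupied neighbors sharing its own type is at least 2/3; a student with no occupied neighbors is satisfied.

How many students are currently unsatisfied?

13

Row 0: (0,0)Q 0/0 ✓ · (0,3)P 2/3 ✓
Row 1: (1,2)P 4/5 ✓ · (1,3)Q 1/6 ✗ · (1,4)P 2/4 ✗
Row 2: (2,0)P 1/2 ✗ · (2,1)P 3/4 ✓ · (2,2)P 3/4 ✓ · (2,3)P 3/6 ✗ · (2,4)Q 2/4 ✗
Row 3: (3,0)Q 0/4 ✗ · (3,4)Q 1/2 ✗
Row 4: (4,0)P 2/3 ✓ · (4,1)P 2/4 ✗
Row 5: (5,0)P 3/4 ✓ · (5,2)Q 0/3 ✗
Row 6: (6,0)Q 0/2 ✗ · (6,1)P 1/3 ✗ · (6,3)P 0/2 ✗ · (6,4)Q 0/1 ✗
Unsatisfied: (1,3), (1,4), (2,0), (2,3), (2,4), (3,0), (3,4), (4,1), (5,2), (6,0), (6,1), (6,3), (6,4) — 13 in total.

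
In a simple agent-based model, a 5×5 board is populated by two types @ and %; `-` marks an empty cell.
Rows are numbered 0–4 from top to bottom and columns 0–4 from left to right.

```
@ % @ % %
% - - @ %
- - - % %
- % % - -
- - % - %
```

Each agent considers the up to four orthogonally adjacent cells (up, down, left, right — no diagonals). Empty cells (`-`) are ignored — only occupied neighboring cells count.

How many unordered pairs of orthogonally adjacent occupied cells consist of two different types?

Scan each occupied cell's neighbors to the right and below so each pair is counted once.
Row 0: @(0,0)–%(0,1)≠ @(0,0)–%(1,0)≠ %(0,1)–@(0,2)≠ @(0,2)–%(0,3)≠ %(0,3)–%(0,4)= %(0,3)–@(1,3)≠ %(0,4)–%(1,4)=  → 5/7 unlike.
Row 1: @(1,3)–%(1,4)≠ @(1,3)–%(2,3)≠ %(1,4)–%(2,4)=  → 2/3 unlike.
Row 2: %(2,3)–%(2,4)=  → 0/1 unlike.
Row 3: %(3,1)–%(3,2)= %(3,2)–%(4,2)=  → 0/2 unlike.
Total adjacent occupied pairs: 13; unlike-type pairs: 7.

7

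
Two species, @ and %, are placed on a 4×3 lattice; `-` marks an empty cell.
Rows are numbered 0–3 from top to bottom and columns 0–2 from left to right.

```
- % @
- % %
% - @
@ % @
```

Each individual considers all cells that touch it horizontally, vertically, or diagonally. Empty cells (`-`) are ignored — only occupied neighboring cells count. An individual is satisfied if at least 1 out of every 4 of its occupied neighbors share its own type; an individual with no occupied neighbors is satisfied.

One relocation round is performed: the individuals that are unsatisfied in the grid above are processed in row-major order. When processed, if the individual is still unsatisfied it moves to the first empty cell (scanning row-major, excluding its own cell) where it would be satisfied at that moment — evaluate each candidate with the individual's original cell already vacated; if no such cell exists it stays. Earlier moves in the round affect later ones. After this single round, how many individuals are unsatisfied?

Initially unsatisfied (in order): (0,2), (3,0).
  (0,2) → (2,1).
  (3,0): now satisfied by earlier moves; stays.
Resulting grid:
- % -
- % %
% @ @
@ % @
Unsatisfied now: (3,1).

1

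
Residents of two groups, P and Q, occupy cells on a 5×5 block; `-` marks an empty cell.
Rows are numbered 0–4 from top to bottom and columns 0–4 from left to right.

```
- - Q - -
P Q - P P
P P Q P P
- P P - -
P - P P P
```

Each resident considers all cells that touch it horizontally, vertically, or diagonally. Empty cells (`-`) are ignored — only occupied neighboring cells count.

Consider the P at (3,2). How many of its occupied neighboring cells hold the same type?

5

Occupied neighbors of (3,2): (2,1)=P, (2,2)=Q, (2,3)=P, (3,1)=P, (4,2)=P, (4,3)=P.
Same type (P): 5 of 6.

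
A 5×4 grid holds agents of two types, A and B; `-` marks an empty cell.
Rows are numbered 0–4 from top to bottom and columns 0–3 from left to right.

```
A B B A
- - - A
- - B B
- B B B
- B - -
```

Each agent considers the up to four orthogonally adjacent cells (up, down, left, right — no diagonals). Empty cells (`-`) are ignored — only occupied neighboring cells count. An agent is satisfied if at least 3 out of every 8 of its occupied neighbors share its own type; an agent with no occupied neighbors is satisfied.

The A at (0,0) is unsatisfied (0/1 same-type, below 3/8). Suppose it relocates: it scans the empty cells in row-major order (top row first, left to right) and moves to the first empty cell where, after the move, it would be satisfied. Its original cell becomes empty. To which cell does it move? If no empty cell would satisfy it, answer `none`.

(1,0)

Vacating (0,0). Empty cells in order:
  (1,0): 0/0 same-type → satisfied — stop here.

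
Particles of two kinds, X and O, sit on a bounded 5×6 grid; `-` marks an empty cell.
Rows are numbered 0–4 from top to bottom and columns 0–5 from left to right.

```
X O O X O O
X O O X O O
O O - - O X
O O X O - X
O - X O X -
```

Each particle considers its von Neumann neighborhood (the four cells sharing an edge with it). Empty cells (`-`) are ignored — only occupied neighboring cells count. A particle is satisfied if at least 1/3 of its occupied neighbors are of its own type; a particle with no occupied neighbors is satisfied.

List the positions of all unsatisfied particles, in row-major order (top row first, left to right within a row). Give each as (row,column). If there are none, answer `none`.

(4,4)

Row 0: (0,0)X 1/2 ✓ · (0,1)O 2/3 ✓ · (0,2)O 2/3 ✓ · (0,3)X 1/3 ✓ · (0,4)O 2/3 ✓ · (0,5)O 2/2 ✓
Row 1: (1,0)X 1/3 ✓ · (1,1)O 3/4 ✓ · (1,2)O 2/3 ✓ · (1,3)X 1/3 ✓ · (1,4)O 3/4 ✓ · (1,5)O 2/3 ✓
Row 2: (2,0)O 2/3 ✓ · (2,1)O 3/3 ✓ · (2,4)O 1/2 ✓ · (2,5)X 1/3 ✓
Row 3: (3,0)O 3/3 ✓ · (3,1)O 2/3 ✓ · (3,2)X 1/3 ✓ · (3,3)O 1/2 ✓ · (3,5)X 1/1 ✓
Row 4: (4,0)O 1/1 ✓ · (4,2)X 1/2 ✓ · (4,3)O 1/3 ✓ · (4,4)X 0/1 ✗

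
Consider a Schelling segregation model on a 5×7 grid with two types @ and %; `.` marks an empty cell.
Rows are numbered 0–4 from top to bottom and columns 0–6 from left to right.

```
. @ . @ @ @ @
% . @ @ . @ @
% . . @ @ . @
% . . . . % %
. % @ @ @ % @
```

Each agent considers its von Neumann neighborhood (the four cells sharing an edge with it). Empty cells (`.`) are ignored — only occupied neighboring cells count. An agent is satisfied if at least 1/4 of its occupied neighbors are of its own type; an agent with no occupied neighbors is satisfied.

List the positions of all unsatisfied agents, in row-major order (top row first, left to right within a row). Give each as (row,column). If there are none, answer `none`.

Row 0: (0,1)@ 0/0 ok · (0,3)@ 2/2 ok · (0,4)@ 2/2 ok · (0,5)@ 3/3 ok · (0,6)@ 2/2 ok
Row 1: (1,0)% 1/1 ok · (1,2)@ 1/1 ok · (1,3)@ 3/3 ok · (1,5)@ 2/2 ok · (1,6)@ 3/3 ok
Row 2: (2,0)% 2/2 ok · (2,3)@ 2/2 ok · (2,4)@ 1/1 ok · (2,6)@ 1/2 ok
Row 3: (3,0)% 1/1 ok · (3,5)% 2/2 ok · (3,6)% 1/3 ok
Row 4: (4,1)% 0/1 unhappy · (4,2)@ 1/2 ok · (4,3)@ 2/2 ok · (4,4)@ 1/2 ok · (4,5)% 1/3 ok · (4,6)@ 0/2 unhappy

(4,1), (4,6)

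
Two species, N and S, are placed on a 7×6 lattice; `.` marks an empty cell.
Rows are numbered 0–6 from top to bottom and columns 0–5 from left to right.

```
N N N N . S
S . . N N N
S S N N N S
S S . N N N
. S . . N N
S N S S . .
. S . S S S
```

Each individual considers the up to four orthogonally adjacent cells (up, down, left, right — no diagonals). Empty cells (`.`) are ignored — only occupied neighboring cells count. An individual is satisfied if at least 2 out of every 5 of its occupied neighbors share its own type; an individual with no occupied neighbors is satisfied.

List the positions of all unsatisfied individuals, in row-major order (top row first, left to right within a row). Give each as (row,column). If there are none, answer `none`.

(0,5), (1,5), (2,5), (5,0), (5,1), (6,1)

Row 0: (0,0)N 1/2 ✓ · (0,1)N 2/2 ✓ · (0,2)N 2/2 ✓ · (0,3)N 2/2 ✓ · (0,5)S 0/1 ✗
Row 1: (1,0)S 1/2 ✓ · (1,3)N 3/3 ✓ · (1,4)N 3/3 ✓ · (1,5)N 1/3 ✗
Row 2: (2,0)S 3/3 ✓ · (2,1)S 2/3 ✓ · (2,2)N 1/2 ✓ · (2,3)N 4/4 ✓ · (2,4)N 3/4 ✓ · (2,5)S 0/3 ✗
Row 3: (3,0)S 2/2 ✓ · (3,1)S 3/3 ✓ · (3,3)N 2/2 ✓ · (3,4)N 4/4 ✓ · (3,5)N 2/3 ✓
Row 4: (4,1)S 1/2 ✓ · (4,4)N 2/2 ✓ · (4,5)N 2/2 ✓
Row 5: (5,0)S 0/1 ✗ · (5,1)N 0/4 ✗ · (5,2)S 1/2 ✓ · (5,3)S 2/2 ✓
Row 6: (6,1)S 0/1 ✗ · (6,3)S 2/2 ✓ · (6,4)S 2/2 ✓ · (6,5)S 1/1 ✓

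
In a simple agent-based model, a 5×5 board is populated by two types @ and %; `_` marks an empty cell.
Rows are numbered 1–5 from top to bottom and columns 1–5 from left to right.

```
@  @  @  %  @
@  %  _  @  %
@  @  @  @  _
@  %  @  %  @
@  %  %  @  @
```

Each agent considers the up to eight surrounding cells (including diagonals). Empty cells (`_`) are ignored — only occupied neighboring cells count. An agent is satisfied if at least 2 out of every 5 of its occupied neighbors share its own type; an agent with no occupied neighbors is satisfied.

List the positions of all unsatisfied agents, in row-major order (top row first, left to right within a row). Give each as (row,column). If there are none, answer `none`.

(1,4), (1,5), (2,2), (2,5), (4,2), (4,4), (5,1)

(1,1)@ 2/3 ✓
(1,2)@ 3/4 ✓
(1,3)@ 2/4 ✓
(1,4)% 1/4 ✗
(1,5)@ 1/3 ✗
(2,1)@ 4/5 ✓
(2,2)% 0/7 ✗
(2,4)@ 4/6 ✓
(2,5)% 1/4 ✗
(3,1)@ 3/5 ✓
(3,2)@ 5/7 ✓
(3,3)@ 4/7 ✓
(3,4)@ 4/6 ✓
(4,1)@ 3/5 ✓
(4,2)% 2/8 ✗
(4,3)@ 4/8 ✓
(4,4)% 1/7 ✗
(4,5)@ 3/4 ✓
(5,1)@ 1/3 ✗
(5,2)% 2/5 ✓
(5,3)% 3/5 ✓
(5,4)@ 3/5 ✓
(5,5)@ 2/3 ✓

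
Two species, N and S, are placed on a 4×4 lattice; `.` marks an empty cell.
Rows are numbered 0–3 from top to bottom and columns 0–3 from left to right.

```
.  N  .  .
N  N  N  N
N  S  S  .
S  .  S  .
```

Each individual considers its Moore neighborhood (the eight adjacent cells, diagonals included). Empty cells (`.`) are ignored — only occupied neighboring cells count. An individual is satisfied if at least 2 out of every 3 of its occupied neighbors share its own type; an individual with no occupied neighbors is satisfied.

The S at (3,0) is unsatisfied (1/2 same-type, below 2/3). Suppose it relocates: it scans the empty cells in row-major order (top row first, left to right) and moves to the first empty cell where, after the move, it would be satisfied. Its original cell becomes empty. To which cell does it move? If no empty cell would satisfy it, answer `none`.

Vacating (3,0). Empty cells in order:
  (0,0): 0/3 same-type → still unsatisfied.
  (0,2): 0/4 same-type → still unsatisfied.
  (0,3): 0/2 same-type → still unsatisfied.
  (2,3): 2/4 same-type → still unsatisfied.
  (3,1): 3/4 same-type → satisfied — stop here.

(3,1)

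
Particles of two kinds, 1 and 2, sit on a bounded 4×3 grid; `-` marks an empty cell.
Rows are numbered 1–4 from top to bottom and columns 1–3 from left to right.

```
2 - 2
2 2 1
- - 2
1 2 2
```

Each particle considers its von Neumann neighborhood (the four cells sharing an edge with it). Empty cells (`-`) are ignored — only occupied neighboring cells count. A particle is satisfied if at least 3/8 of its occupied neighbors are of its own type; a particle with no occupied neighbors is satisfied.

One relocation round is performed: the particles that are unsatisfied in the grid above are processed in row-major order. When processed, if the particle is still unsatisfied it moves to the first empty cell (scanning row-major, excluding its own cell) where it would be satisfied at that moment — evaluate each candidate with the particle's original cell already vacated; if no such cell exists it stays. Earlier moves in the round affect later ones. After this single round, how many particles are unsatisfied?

0

Initially unsatisfied (in order): (1,3), (2,3), (4,1).
  (1,3) → (1,2).
  (2,3) → (3,1).
  (4,1): now satisfied by earlier moves; stays.
Resulting grid:
2 2 -
2 2 -
1 - 2
1 2 2
All satisfied now.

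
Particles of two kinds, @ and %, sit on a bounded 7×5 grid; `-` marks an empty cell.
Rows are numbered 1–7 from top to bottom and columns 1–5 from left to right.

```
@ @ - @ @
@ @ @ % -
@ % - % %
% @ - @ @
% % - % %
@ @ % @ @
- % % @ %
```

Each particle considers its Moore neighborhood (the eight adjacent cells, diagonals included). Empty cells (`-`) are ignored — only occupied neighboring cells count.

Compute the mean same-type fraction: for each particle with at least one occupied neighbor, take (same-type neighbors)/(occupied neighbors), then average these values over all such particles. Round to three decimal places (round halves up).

0.447

Row 1: (1,1)@ 3/3 · (1,2)@ 4/4 · (1,4)@ 2/3 · (1,5)@ 1/2
Row 2: (2,1)@ 4/5 · (2,2)@ 5/6 · (2,3)@ 3/6 · (2,4)% 2/5
Row 3: (3,1)@ 3/5 · (3,2)% 1/6 · (3,4)% 2/5 · (3,5)% 2/4
Row 4: (4,1)% 3/5 · (4,2)@ 1/5 · (4,4)@ 1/5 · (4,5)@ 1/5
Row 5: (5,1)% 2/5 · (5,2)% 3/6 · (5,4)% 2/6 · (5,5)% 1/5
Row 6: (6,1)@ 1/4 · (6,2)@ 1/6 · (6,3)% 4/7 · (6,4)@ 2/7 · (6,5)@ 2/5
Row 7: (7,2)% 2/4 · (7,3)% 2/5 · (7,4)@ 2/5 · (7,5)% 0/3
Sum over 29 particles: 3/3 + 4/4 + 2/3 + 1/2 + 4/5 + 5/6 + 3/6 + 2/5 + 3/5 + 1/6 + 2/5 + 2/4 + 3/5 + 1/5 + 1/5 + 1/5 + 2/5 + 3/6 + 2/6 + 1/5 + 1/4 + 1/6 + 4/7 + 2/7 + 2/5 + 2/4 + 2/5 + 2/5 + 0/3 = 5449/420; mean = 5449/420 ÷ 29 = 5449/12180 = 0.447372… → 0.447.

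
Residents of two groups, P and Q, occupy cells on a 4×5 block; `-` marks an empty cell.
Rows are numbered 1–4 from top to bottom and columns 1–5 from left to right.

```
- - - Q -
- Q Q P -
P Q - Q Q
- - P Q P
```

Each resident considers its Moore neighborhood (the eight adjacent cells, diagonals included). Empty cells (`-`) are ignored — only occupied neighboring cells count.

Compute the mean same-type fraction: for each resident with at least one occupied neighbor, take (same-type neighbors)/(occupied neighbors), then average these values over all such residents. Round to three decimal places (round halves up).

0.361

Row 1: (1,4)Q 1/2
Row 2: (2,2)Q 2/3 · (2,3)Q 4/5 · (2,4)P 0/4
Row 3: (3,1)P 0/2 · (3,2)Q 2/4 · (3,4)Q 3/6 · (3,5)Q 2/4
Row 4: (4,3)P 0/3 · (4,4)Q 2/4 · (4,5)P 0/3
Sum over 11 residents: 1/2 + 2/3 + 4/5 + 0/4 + 0/2 + 2/4 + 3/6 + 2/4 + 0/3 + 2/4 + 0/3 = 119/30; mean = 119/30 ÷ 11 = 119/330 = 0.360606… → 0.361.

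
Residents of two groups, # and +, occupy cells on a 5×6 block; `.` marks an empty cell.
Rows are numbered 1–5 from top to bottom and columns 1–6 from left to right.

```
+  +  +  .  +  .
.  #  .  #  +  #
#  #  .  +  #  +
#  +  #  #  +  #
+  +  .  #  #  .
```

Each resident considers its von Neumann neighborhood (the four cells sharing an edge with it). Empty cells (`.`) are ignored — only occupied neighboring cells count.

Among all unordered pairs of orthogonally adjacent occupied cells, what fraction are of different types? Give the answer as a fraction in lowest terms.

18/29

Scan each occupied cell's neighbors to the right and below so each pair is counted once.
Row 1: +(1,1)–+(1,2)= +(1,2)–+(1,3)= +(1,2)–#(2,2)≠ +(1,5)–+(2,5)=  → 1/4 unlike.
Row 2: #(2,2)–#(3,2)= #(2,4)–+(2,5)≠ #(2,4)–+(3,4)≠ +(2,5)–#(2,6)≠ +(2,5)–#(3,5)≠ #(2,6)–+(3,6)≠  → 5/6 unlike.
Row 3: #(3,1)–#(3,2)= #(3,1)–#(4,1)= #(3,2)–+(4,2)≠ +(3,4)–#(3,5)≠ +(3,4)–#(4,4)≠ #(3,5)–+(3,6)≠ #(3,5)–+(4,5)≠ +(3,6)–#(4,6)≠  → 6/8 unlike.
Row 4: #(4,1)–+(4,2)≠ #(4,1)–+(5,1)≠ +(4,2)–#(4,3)≠ +(4,2)–+(5,2)= #(4,3)–#(4,4)= #(4,4)–+(4,5)≠ #(4,4)–#(5,4)= +(4,5)–#(4,6)≠ +(4,5)–#(5,5)≠  → 6/9 unlike.
Row 5: +(5,1)–+(5,2)= #(5,4)–#(5,5)=  → 0/2 unlike.
Total adjacent occupied pairs: 29; unlike-type pairs: 18.
18/29 is already in lowest terms.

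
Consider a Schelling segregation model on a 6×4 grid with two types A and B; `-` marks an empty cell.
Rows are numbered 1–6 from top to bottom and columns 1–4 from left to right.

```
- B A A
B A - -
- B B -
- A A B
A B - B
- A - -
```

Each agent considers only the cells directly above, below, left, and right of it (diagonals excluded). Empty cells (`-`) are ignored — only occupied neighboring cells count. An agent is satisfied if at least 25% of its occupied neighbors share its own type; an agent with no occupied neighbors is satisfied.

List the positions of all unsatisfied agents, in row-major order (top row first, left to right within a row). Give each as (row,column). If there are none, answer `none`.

(1,2), (2,1), (2,2), (5,1), (5,2), (6,2)

Row 1: (1,2)B 0/2 unhappy · (1,3)A 1/2 ok · (1,4)A 1/1 ok
Row 2: (2,1)B 0/1 unhappy · (2,2)A 0/3 unhappy
Row 3: (3,2)B 1/3 ok · (3,3)B 1/2 ok
Row 4: (4,2)A 1/3 ok · (4,3)A 1/3 ok · (4,4)B 1/2 ok
Row 5: (5,1)A 0/1 unhappy · (5,2)B 0/3 unhappy · (5,4)B 1/1 ok
Row 6: (6,2)A 0/1 unhappy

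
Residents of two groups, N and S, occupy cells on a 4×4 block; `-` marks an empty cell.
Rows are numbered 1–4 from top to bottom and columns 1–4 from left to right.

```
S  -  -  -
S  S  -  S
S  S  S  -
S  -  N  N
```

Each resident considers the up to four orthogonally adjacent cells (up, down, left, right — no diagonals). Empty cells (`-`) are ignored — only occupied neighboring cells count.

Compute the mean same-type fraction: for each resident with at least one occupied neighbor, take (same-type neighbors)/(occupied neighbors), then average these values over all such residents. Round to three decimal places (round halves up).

Row 1: (1,1)S 1/1
Row 2: (2,1)S 3/3 · (2,2)S 2/2 · (2,4)S — no occupied neighbors
Row 3: (3,1)S 3/3 · (3,2)S 3/3 · (3,3)S 1/2
Row 4: (4,1)S 1/1 · (4,3)N 1/2 · (4,4)N 1/1
Sum over 9 residents: 1/1 + 3/3 + 2/2 + 3/3 + 3/3 + 1/2 + 1/1 + 1/2 + 1/1 = 8; mean = 8 ÷ 9 = 8/9 = 0.888888… → 0.889.

0.889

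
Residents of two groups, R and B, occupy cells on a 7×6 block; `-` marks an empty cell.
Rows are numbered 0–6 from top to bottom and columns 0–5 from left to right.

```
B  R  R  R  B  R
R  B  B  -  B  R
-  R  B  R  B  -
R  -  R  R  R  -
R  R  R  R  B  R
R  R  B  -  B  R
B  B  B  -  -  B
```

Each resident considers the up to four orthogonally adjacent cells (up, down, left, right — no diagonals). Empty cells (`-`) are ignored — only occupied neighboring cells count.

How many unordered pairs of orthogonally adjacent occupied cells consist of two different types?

23

Scan each occupied cell's neighbors to the right and below so each pair is counted once.
Row 0: B(0,0)–R(0,1)≠ B(0,0)–R(1,0)≠ R(0,1)–R(0,2)= R(0,1)–B(1,1)≠ R(0,2)–R(0,3)= R(0,2)–B(1,2)≠ R(0,3)–B(0,4)≠ B(0,4)–R(0,5)≠ B(0,4)–B(1,4)= R(0,5)–R(1,5)=  → 6/10 unlike.
Row 1: R(1,0)–B(1,1)≠ B(1,1)–B(1,2)= B(1,1)–R(2,1)≠ B(1,2)–B(2,2)= B(1,4)–R(1,5)≠ B(1,4)–B(2,4)=  → 3/6 unlike.
Row 2: R(2,1)–B(2,2)≠ B(2,2)–R(2,3)≠ B(2,2)–R(3,2)≠ R(2,3)–B(2,4)≠ R(2,3)–R(3,3)= B(2,4)–R(3,4)≠  → 5/6 unlike.
Row 3: R(3,0)–R(4,0)= R(3,2)–R(3,3)= R(3,2)–R(4,2)= R(3,3)–R(3,4)= R(3,3)–R(4,3)= R(3,4)–B(4,4)≠  → 1/6 unlike.
Row 4: R(4,0)–R(4,1)= R(4,0)–R(5,0)= R(4,1)–R(4,2)= R(4,1)–R(5,1)= R(4,2)–R(4,3)= R(4,2)–B(5,2)≠ R(4,3)–B(4,4)≠ B(4,4)–R(4,5)≠ B(4,4)–B(5,4)= R(4,5)–R(5,5)=  → 3/10 unlike.
Row 5: R(5,0)–R(5,1)= R(5,0)–B(6,0)≠ R(5,1)–B(5,2)≠ R(5,1)–B(6,1)≠ B(5,2)–B(6,2)= B(5,4)–R(5,5)≠ R(5,5)–B(6,5)≠  → 5/7 unlike.
Row 6: B(6,0)–B(6,1)= B(6,1)–B(6,2)=  → 0/2 unlike.
Total adjacent occupied pairs: 47; unlike-type pairs: 23.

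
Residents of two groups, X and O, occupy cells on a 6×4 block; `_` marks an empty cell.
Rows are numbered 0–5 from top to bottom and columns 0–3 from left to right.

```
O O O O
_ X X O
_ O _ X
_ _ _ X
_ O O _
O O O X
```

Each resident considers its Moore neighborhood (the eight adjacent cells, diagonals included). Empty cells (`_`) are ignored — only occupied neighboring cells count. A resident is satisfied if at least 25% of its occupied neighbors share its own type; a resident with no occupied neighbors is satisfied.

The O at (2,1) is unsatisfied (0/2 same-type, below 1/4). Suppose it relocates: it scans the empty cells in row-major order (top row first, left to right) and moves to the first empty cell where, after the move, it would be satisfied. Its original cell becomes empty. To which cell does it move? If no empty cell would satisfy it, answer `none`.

(1,0)

Vacating (2,1). Empty cells in order:
  (1,0): 2/3 same-type → satisfied — stop here.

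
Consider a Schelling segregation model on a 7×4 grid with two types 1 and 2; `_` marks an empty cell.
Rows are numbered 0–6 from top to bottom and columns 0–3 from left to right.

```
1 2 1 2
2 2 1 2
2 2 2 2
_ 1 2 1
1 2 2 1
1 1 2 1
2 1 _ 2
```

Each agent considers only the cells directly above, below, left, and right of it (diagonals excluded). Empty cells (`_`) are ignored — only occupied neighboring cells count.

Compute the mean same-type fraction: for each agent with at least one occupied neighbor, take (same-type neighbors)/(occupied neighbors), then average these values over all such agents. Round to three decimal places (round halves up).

Row 0: (0,0)1 0/2 · (0,1)2 1/3 · (0,2)1 1/3 · (0,3)2 1/2
Row 1: (1,0)2 2/3 · (1,1)2 3/4 · (1,2)1 1/4 · (1,3)2 2/3
Row 2: (2,0)2 2/2 · (2,1)2 3/4 · (2,2)2 3/4 · (2,3)2 2/3
Row 3: (3,1)1 0/3 · (3,2)2 2/4 · (3,3)1 1/3
Row 4: (4,0)1 1/2 · (4,1)2 1/4 · (4,2)2 3/4 · (4,3)1 2/3
Row 5: (5,0)1 2/3 · (5,1)1 2/4 · (5,2)2 1/3 · (5,3)1 1/3
Row 6: (6,0)2 0/2 · (6,1)1 1/2 · (6,3)2 0/1
Sum over 26 agents: 0/2 + 1/3 + 1/3 + 1/2 + 2/3 + 3/4 + 1/4 + 2/3 + 2/2 + 3/4 + 3/4 + 2/3 + 0/3 + 2/4 + 1/3 + 1/2 + 1/4 + 3/4 + 2/3 + 2/3 + 2/4 + 1/3 + 1/3 + 0/2 + 1/2 + 0/1 = 12; mean = 12 ÷ 26 = 6/13 = 0.461538… → 0.462.

0.462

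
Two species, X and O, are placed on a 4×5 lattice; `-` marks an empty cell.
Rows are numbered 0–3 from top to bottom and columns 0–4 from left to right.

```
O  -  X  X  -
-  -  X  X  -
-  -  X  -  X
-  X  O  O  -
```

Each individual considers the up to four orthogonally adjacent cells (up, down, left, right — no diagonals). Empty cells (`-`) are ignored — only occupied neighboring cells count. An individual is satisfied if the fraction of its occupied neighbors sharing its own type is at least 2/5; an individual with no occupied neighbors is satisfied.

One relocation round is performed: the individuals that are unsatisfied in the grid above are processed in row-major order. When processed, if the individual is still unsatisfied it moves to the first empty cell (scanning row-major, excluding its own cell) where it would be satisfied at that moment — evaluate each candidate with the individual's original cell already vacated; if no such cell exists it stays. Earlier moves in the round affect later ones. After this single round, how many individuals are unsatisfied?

Initially unsatisfied (in order): (3,1), (3,2).
  (3,1) → (0,1).
  (3,2): now satisfied by earlier moves; stays.
Resulting grid:
O X X X -
- - X X -
- - X - X
- - O O -
Unsatisfied now: (0,0).

1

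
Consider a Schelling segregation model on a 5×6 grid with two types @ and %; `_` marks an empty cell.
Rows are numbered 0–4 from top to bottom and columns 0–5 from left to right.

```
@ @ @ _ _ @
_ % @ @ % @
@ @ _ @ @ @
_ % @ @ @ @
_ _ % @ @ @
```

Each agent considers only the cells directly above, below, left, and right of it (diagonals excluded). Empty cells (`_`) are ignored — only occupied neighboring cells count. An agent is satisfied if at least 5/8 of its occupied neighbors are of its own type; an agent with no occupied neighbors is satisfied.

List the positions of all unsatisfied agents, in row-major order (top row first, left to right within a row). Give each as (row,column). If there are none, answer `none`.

Row 0: (0,0)@ 1/1 ok · (0,1)@ 2/3 ok · (0,2)@ 2/2 ok · (0,5)@ 1/1 ok
Row 1: (1,1)% 0/3 unhappy · (1,2)@ 2/3 ok · (1,3)@ 2/3 ok · (1,4)% 0/3 unhappy · (1,5)@ 2/3 ok
Row 2: (2,0)@ 1/1 ok · (2,1)@ 1/3 unhappy · (2,3)@ 3/3 ok · (2,4)@ 3/4 ok · (2,5)@ 3/3 ok
Row 3: (3,1)% 0/2 unhappy · (3,2)@ 1/3 unhappy · (3,3)@ 4/4 ok · (3,4)@ 4/4 ok · (3,5)@ 3/3 ok
Row 4: (4,2)% 0/2 unhappy · (4,3)@ 2/3 ok · (4,4)@ 3/3 ok · (4,5)@ 2/2 ok

(1,1), (1,4), (2,1), (3,1), (3,2), (4,2)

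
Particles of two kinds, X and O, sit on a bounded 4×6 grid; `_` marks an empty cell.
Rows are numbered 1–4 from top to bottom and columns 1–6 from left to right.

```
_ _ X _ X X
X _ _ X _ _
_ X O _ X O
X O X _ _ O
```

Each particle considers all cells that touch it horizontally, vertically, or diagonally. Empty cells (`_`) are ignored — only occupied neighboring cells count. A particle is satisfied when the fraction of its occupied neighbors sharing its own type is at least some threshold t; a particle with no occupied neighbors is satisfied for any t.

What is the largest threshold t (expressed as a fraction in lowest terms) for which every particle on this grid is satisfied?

(1,3)X 1/1
(1,5)X 2/2
(1,6)X 1/1
(2,1)X 1/1
(2,4)X 3/4
(3,2)X 3/5
(3,3)O 1/4
(3,5)X 1/3
(3,6)O 1/2
(4,1)X 1/2
(4,2)O 1/4
(4,3)X 1/3
(4,6)O 1/2
The smallest same-type fraction is 1/4 at (3,3), which reduces to 1/4. Any threshold above that leaves this particle unsatisfied.

1/4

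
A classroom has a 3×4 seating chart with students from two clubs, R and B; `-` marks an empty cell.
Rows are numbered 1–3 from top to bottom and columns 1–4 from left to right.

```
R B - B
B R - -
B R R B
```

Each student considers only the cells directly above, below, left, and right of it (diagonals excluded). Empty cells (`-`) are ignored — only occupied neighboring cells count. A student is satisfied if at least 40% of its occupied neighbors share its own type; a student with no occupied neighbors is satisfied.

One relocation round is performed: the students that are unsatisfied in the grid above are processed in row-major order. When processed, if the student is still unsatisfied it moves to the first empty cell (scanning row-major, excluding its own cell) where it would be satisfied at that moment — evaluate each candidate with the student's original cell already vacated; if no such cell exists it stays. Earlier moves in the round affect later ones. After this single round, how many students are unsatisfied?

Initially unsatisfied (in order): (1,1), (1,2), (2,1), (2,2), (3,4).
  (1,1) → (2,3).
  (1,2) → (1,1).
  (2,1): now satisfied by earlier moves; stays.
  (2,2): now satisfied by earlier moves; stays.
  (3,4) → (1,2).
Resulting grid:
B B - B
B R R -
B R R -
All satisfied now.

0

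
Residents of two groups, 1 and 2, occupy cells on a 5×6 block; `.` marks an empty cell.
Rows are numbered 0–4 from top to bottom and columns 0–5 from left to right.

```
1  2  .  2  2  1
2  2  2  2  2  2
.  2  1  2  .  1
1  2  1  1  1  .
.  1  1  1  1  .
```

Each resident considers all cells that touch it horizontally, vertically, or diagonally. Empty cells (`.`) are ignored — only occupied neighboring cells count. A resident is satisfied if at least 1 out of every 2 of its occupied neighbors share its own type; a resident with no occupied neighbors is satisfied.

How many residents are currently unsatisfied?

(0,0)1 0/3 ✗
(0,1)2 3/4 ✓
(0,3)2 4/4 ✓
(0,4)2 4/5 ✓
(0,5)1 0/3 ✗
(1,0)2 3/4 ✓
(1,1)2 4/6 ✓
(1,2)2 6/7 ✓
(1,3)2 5/6 ✓
(1,4)2 5/7 ✓
(1,5)2 2/4 ✓
(2,1)2 4/7 ✓
(2,2)1 2/8 ✗
(2,3)2 3/7 ✗
(2,5)1 1/3 ✗
(3,0)1 1/3 ✗
(3,1)2 1/6 ✗
(3,2)1 5/8 ✓
(3,3)1 6/7 ✓
(3,4)1 4/5 ✓
(4,1)1 3/4 ✓
(4,2)1 4/5 ✓
(4,3)1 5/5 ✓
(4,4)1 3/3 ✓
Unsatisfied: (0,0), (0,5), (2,2), (2,3), (2,5), (3,0), (3,1) — 7 in total.

7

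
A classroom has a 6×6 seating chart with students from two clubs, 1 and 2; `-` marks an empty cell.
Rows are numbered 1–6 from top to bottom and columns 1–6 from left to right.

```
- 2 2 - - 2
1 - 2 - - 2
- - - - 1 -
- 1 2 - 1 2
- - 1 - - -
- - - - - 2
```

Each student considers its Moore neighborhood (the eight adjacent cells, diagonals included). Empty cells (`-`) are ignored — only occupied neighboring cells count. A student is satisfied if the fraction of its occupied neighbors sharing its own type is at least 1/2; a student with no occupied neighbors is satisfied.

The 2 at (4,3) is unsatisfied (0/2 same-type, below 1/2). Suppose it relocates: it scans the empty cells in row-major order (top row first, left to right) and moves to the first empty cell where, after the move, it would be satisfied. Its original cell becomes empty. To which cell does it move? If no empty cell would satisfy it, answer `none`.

(1,1)

Vacating (4,3). Empty cells in order:
  (1,1): 1/2 same-type → satisfied — stop here.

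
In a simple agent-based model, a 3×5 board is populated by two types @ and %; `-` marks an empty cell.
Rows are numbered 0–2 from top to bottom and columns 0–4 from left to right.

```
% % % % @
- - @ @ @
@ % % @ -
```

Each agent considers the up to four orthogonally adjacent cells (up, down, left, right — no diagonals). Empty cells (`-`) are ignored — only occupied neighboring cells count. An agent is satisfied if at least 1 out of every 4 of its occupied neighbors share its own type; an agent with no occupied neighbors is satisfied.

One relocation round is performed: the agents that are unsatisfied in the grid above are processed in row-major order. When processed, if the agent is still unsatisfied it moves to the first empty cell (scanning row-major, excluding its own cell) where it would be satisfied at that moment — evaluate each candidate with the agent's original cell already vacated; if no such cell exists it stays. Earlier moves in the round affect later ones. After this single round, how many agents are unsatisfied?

Initially unsatisfied (in order): (2,0).
  (2,0) → (1,1).
Resulting grid:
% % % % @
- @ @ @ @
- % % @ -
All satisfied now.

0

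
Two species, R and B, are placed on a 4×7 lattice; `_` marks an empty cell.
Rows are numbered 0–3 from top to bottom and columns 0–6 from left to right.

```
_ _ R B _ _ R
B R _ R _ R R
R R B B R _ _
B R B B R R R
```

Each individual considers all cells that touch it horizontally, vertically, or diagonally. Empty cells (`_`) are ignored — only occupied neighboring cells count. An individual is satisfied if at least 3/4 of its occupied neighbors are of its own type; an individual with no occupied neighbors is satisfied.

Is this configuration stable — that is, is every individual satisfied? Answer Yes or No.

(0,2)R 2/3 not
(0,3)B 0/2 not
(0,6)R 2/2 satisfied
(1,0)B 0/3 not
(1,1)R 3/5 not
(1,3)R 2/5 not
(1,5)R 3/3 satisfied
(1,6)R 2/2 satisfied
(2,0)R 3/5 not
(2,1)R 3/7 not
(2,2)B 3/7 not
(2,3)B 3/6 not
(2,4)R 4/6 not
(3,0)B 0/3 not
(3,1)R 2/5 not
(3,2)B 3/5 not
(3,3)B 3/5 not
(3,4)R 2/4 not
(3,5)R 3/3 satisfied
(3,6)R 1/1 satisfied
For instance (0,2) has only 2/3 same-type neighbors, below 3/4.

No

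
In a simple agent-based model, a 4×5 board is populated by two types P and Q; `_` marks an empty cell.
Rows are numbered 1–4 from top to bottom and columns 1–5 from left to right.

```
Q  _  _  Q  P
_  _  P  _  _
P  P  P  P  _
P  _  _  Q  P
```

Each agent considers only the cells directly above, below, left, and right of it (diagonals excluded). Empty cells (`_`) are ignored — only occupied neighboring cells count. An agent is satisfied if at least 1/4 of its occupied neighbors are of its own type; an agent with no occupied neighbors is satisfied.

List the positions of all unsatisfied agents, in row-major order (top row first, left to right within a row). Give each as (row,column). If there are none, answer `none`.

(1,4), (1,5), (4,4), (4,5)

(1,1)Q 0/0 satisfied
(1,4)Q 0/1 not
(1,5)P 0/1 not
(2,3)P 1/1 satisfied
(3,1)P 2/2 satisfied
(3,2)P 2/2 satisfied
(3,3)P 3/3 satisfied
(3,4)P 1/2 satisfied
(4,1)P 1/1 satisfied
(4,4)Q 0/2 not
(4,5)P 0/1 not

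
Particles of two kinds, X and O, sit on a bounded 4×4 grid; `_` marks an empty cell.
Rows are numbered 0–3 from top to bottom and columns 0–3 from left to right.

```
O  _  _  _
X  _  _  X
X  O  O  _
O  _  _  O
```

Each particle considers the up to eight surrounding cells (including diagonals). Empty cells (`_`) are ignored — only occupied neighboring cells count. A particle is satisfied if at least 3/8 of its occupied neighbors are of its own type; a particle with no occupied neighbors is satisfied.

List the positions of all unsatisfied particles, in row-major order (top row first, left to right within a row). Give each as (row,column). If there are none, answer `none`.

(0,0), (1,0), (1,3), (2,0)

(0,0)O 0/1 ✗
(1,0)X 1/3 ✗
(1,3)X 0/1 ✗
(2,0)X 1/3 ✗
(2,1)O 2/4 ✓
(2,2)O 2/3 ✓
(3,0)O 1/2 ✓
(3,3)O 1/1 ✓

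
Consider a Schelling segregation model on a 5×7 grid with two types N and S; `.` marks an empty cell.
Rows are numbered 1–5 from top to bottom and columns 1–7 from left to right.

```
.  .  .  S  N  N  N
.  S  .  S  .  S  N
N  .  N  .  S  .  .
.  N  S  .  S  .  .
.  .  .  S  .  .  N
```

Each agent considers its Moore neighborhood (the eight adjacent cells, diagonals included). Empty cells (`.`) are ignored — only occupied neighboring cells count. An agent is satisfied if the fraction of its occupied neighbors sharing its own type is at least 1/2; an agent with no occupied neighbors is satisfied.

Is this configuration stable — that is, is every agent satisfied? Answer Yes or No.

Row 1: (1,4)S 1/2 ok · (1,5)N 1/4 unhappy · (1,6)N 3/4 ok · (1,7)N 2/3 ok
Row 2: (2,2)S 0/2 unhappy · (2,4)S 2/4 ok · (2,6)S 1/5 unhappy · (2,7)N 2/3 ok
Row 3: (3,1)N 1/2 ok · (3,3)N 1/4 unhappy · (3,5)S 3/3 ok
Row 4: (4,2)N 2/3 ok · (4,3)S 1/3 unhappy · (4,5)S 2/2 ok
Row 5: (5,4)S 2/2 ok · (5,7)N 0/0 ok
For instance (1,5) has only 1/4 same-type neighbors, below 1/2.

No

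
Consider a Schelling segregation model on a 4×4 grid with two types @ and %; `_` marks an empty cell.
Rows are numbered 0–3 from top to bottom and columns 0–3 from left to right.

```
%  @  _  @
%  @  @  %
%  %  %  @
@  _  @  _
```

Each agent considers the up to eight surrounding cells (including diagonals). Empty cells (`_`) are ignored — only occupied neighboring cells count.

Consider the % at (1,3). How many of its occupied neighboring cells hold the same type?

1

Occupied neighbors of (1,3): (0,3)=@, (1,2)=@, (2,2)=%, (2,3)=@.
Same type (%): 1 of 4.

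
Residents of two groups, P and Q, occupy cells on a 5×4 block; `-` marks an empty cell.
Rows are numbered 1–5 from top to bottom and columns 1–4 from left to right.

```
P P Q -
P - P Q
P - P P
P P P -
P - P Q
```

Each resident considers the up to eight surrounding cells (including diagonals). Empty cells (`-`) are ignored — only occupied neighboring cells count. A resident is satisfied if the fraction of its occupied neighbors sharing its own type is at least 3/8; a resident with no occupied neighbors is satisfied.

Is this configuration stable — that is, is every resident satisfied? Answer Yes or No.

No

(1,1)P 2/2 ✓
(1,2)P 3/4 ✓
(1,3)Q 1/3 ✗
(2,1)P 3/3 ✓
(2,3)P 3/5 ✓
(2,4)Q 1/4 ✗
(3,1)P 3/3 ✓
(3,3)P 4/5 ✓
(3,4)P 3/4 ✓
(4,1)P 3/3 ✓
(4,2)P 6/6 ✓
(4,3)P 4/5 ✓
(5,1)P 2/2 ✓
(5,3)P 2/3 ✓
(5,4)Q 0/2 ✗
For instance (1,3) has only 1/3 same-type neighbors, below 3/8.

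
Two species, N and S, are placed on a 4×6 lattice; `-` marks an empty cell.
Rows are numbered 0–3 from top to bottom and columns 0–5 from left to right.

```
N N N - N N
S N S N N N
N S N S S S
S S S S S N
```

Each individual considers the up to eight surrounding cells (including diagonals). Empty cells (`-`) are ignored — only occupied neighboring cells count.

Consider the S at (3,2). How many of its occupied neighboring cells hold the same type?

Occupied neighbors of (3,2): (2,1)=S, (2,2)=N, (2,3)=S, (3,1)=S, (3,3)=S.
Same type (S): 4 of 5.

4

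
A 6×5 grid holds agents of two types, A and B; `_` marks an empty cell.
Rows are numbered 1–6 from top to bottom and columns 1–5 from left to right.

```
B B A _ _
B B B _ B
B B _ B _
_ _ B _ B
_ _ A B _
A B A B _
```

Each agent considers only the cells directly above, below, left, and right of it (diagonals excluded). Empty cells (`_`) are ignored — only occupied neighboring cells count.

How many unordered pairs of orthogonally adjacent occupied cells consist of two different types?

Scan each occupied cell's neighbors to the right and below so each pair is counted once.
From row 1: 2 unlike of 5 pairs (running 2/5).
From row 2: 0 unlike of 4 pairs (running 2/9).
From row 3: 0 unlike of 1 pairs (running 2/10).
From row 4: 1 unlike of 1 pairs (running 3/11).
From row 5: 1 unlike of 3 pairs (running 4/14).
From row 6: 3 unlike of 3 pairs (running 7/17).
Total adjacent occupied pairs: 17; unlike-type pairs: 7.

7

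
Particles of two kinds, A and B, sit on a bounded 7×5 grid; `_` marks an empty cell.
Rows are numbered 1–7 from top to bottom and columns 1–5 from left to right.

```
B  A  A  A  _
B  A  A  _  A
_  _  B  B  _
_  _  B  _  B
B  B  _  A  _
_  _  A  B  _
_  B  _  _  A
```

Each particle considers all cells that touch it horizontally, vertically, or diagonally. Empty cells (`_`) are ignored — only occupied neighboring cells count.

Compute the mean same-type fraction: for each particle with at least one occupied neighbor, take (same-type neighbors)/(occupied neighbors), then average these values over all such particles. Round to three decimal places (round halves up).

Row 1: (1,1)B 1/3 · (1,2)A 3/5 · (1,3)A 4/4 · (1,4)A 3/3
Row 2: (2,1)B 1/3 · (2,2)A 3/6 · (2,3)A 4/6 · (2,5)A 1/2
Row 3: (3,3)B 2/4 · (3,4)B 3/5
Row 4: (4,3)B 3/4 · (4,5)B 1/2
Row 5: (5,1)B 1/1 · (5,2)B 2/3 · (5,4)A 1/4
Row 6: (6,3)A 1/4 · (6,4)B 0/3
Row 7: (7,2)B 0/1 · (7,5)A 0/1
Sum over 19 particles: 1/3 + 3/5 + 4/4 + 3/3 + 1/3 + 3/6 + 4/6 + 1/2 + 2/4 + 3/5 + 3/4 + 1/2 + 1/1 + 2/3 + 1/4 + 1/4 + 0/3 + 0/1 + 0/1 = 189/20; mean = 189/20 ÷ 19 = 189/380 = 0.497368… → 0.497.

0.497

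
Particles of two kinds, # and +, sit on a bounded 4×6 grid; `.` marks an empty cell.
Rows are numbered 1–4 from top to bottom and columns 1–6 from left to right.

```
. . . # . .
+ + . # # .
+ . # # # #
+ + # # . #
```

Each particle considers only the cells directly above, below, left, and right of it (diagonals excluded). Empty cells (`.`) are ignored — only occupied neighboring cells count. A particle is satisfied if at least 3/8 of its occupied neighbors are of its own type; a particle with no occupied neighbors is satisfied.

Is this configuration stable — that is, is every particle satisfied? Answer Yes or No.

Yes

(1,4)# 1/1 ✓
(2,1)+ 2/2 ✓
(2,2)+ 1/1 ✓
(2,4)# 3/3 ✓
(2,5)# 2/2 ✓
(3,1)+ 2/2 ✓
(3,3)# 2/2 ✓
(3,4)# 4/4 ✓
(3,5)# 3/3 ✓
(3,6)# 2/2 ✓
(4,1)+ 2/2 ✓
(4,2)+ 1/2 ✓
(4,3)# 2/3 ✓
(4,4)# 2/2 ✓
(4,6)# 1/1 ✓
All meet the threshold, so the configuration is stable.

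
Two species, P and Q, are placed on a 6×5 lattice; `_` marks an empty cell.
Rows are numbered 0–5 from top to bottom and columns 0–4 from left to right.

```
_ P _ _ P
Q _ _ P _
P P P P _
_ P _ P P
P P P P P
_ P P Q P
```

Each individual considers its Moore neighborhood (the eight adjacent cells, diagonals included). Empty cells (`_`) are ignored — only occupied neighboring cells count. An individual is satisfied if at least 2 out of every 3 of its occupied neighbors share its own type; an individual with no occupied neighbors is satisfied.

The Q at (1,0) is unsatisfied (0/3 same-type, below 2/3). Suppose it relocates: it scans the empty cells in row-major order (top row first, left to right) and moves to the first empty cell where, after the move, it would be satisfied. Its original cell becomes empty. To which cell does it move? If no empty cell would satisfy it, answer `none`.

Vacating (1,0). Empty cells in order:
  (0,0): 0/1 same-type → still unsatisfied.
  (0,2): 0/2 same-type → still unsatisfied.
  (0,3): 0/2 same-type → still unsatisfied.
  (1,1): 0/4 same-type → still unsatisfied.
  (1,2): 0/5 same-type → still unsatisfied.
  (1,4): 0/3 same-type → still unsatisfied.
  (2,4): 0/4 same-type → still unsatisfied.
  (3,0): 0/5 same-type → still unsatisfied.
  (3,2): 0/8 same-type → still unsatisfied.
  (5,0): 0/3 same-type → still unsatisfied.

none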